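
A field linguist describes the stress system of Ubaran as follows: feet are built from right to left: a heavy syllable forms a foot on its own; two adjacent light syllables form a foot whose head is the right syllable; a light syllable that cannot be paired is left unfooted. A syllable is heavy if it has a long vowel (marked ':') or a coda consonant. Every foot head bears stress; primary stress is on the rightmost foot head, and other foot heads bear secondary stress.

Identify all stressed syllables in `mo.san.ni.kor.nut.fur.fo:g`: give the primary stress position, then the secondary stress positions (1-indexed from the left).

primary 7, secondary 2, 4, 5, 6

Weights: 1 mo L, 2 san H, 3 ni L, 4 kor H, 5 nut H, 6 fur H, 7 fo:g H.
Parse right to left (heavy = foot alone; LL = one foot; stranded L unfooted): mo (ˈsan) ni (ˈkor) (ˈnut) (ˈfur) (ˈfo:g).
Foot heads: 2, 4, 5, 6, 7.
Primary stress on the rightmost head = syllable 7.
Secondary stress on 2, 4, 5, 6: mo.ˌsan.ni.ˌkor.ˌnut.ˌfur.ˈfo:g.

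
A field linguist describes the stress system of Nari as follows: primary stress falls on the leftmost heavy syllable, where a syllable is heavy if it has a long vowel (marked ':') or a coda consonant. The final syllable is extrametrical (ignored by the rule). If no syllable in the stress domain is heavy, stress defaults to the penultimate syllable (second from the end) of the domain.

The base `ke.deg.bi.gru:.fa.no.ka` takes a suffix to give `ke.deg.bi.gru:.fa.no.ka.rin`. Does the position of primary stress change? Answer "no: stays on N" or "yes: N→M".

Base `ke.deg.bi.gru:.fa.no.ka` (7 syllables):
  The final syllable (7, ka) is extrametrical; the stress domain is syllables 1–6.
  Weights: 1 ke L, 2 deg H, 3 bi L, 4 gru: H, 5 fa L, 6 no L.
  Heavy syllables in the domain: 2, 4. The leftmost is syllable 2 (deg).
  → primary stress on syllable 2.
Suffixed `ke.deg.bi.gru:.fa.no.ka.rin` (8 syllables):
  The final syllable (8, rin) is extrametrical; the stress domain is syllables 1–7.
  Weights: 1 ke L, 2 deg H, 3 bi L, 4 gru: H, 5 fa L, 6 no L, 7 ka L.
  Heavy syllables in the domain: 2, 4. The leftmost is syllable 2 (deg).
  → primary stress on syllable 2.

no: stays on 2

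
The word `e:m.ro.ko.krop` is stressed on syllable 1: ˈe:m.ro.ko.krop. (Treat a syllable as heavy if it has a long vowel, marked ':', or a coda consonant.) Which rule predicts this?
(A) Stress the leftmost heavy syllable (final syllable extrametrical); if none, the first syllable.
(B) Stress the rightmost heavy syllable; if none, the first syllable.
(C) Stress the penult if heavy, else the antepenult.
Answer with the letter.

Rule A → syllable 1 ✓.
Rule B → syllable 4 (observed: 1).
Rule C → syllable 2 (observed: 1).

A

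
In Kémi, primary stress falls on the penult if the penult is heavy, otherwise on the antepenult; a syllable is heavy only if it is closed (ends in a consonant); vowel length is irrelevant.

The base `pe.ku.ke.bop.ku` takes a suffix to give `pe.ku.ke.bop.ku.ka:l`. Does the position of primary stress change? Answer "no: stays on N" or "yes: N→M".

Base `pe.ku.ke.bop.ku` (5 syllables):
  Weights: 3 ke L, 4 bop H, 5 ku L.
  The penult (syllable 4, bop) is heavy, so it takes stress.
  → primary stress on syllable 4.
Suffixed `pe.ku.ke.bop.ku.ka:l` (6 syllables):
  Weights: 4 bop H, 5 ku L, 6 ka:l H.
  The penult (syllable 5, ku) is light, so stress falls on the antepenult (syllable 4, bop).
  → primary stress on syllable 4.

no: stays on 4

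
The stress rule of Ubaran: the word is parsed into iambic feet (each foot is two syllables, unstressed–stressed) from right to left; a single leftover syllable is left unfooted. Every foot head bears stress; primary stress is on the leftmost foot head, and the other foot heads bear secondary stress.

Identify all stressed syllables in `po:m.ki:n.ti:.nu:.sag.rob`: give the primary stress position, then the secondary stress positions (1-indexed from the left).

primary 2, secondary 4, 6

Parse right to left into iambic (σˈσ) feet: (po:m.ˈki:n) (ti:.ˈnu:) (sag.ˈrob).
Foot heads (stressed positions): 2, 4, 6.
End Rule Leftmost: primary stress on the leftmost head = syllable 2.
Secondary stress on 4, 6: po:m.ˈki:n.ti:.ˌnu:.sag.ˌrob.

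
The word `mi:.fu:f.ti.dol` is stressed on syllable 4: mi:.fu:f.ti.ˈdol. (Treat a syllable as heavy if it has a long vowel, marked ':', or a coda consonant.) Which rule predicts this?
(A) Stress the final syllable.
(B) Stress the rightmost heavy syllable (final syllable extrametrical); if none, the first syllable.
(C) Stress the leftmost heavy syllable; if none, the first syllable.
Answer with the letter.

Rule A → syllable 4 ✓.
Rule B → syllable 2 (observed: 4).
Rule C → syllable 1 (observed: 4).

A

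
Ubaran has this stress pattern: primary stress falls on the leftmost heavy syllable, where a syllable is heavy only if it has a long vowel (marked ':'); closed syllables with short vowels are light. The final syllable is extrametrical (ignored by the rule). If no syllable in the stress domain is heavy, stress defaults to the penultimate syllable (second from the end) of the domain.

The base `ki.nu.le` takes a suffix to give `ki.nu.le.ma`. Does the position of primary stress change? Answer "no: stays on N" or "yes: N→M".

Base `ki.nu.le` (3 syllables):
  The final syllable (3, le) is extrametrical; the stress domain is syllables 1–2.
  Weights: 1 ki L, 2 nu L.
  No heavy syllable in the domain; default to the penultimate syllable (second from the end) of the domain = syllable 1.
  → primary stress on syllable 1.
Suffixed `ki.nu.le.ma` (4 syllables):
  The final syllable (4, ma) is extrametrical; the stress domain is syllables 1–3.
  Weights: 1 ki L, 2 nu L, 3 le L.
  No heavy syllable in the domain; default to the penultimate syllable (second from the end) of the domain = syllable 2.
  → primary stress on syllable 2.

yes: 1→2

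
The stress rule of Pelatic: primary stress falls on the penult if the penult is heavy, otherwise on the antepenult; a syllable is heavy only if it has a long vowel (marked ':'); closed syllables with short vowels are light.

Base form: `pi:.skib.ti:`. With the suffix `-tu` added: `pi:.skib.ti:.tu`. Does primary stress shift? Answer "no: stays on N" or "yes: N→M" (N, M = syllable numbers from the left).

Base `pi:.skib.ti:` (3 syllables):
  Weights: 1 pi: H, 2 skib L, 3 ti: H.
  The penult (syllable 2, skib) is light, so stress falls on the antepenult (syllable 1, pi:).
  → primary stress on syllable 1.
Suffixed `pi:.skib.ti:.tu` (4 syllables):
  Weights: 2 skib L, 3 ti: H, 4 tu L.
  The penult (syllable 3, ti:) is heavy, so it takes stress.
  → primary stress on syllable 3.

yes: 1→3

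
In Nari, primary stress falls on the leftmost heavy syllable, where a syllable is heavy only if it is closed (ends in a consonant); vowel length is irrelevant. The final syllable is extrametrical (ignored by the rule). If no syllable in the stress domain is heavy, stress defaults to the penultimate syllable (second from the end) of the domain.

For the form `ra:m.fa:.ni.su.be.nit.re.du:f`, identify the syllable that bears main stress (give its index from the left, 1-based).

1

The final syllable (8, du:f) is extrametrical; the stress domain is syllables 1–7.
Weights: 1 ra:m H, 2 fa: L, 3 ni L, 4 su L, 5 be L, 6 nit H, 7 re L.
Heavy syllables in the domain: 1, 6. The leftmost is syllable 1 (ra:m).
Primary stress: syllable 1 → ˈra:m.fa:.ni.su.be.nit.re.du:f.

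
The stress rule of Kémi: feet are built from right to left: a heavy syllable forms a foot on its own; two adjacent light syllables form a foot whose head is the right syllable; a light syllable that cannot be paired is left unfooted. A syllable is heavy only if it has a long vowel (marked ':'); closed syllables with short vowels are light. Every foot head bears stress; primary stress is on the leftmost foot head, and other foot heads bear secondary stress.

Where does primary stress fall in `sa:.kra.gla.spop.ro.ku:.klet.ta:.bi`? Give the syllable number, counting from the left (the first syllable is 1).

1

Weights: 1 sa: H, 2 kra L, 3 gla L, 4 spop L, 5 ro L, 6 ku: H, 7 klet L, 8 ta: H, 9 bi L.
Parse right to left (heavy = foot alone; LL = one foot; stranded L unfooted): (ˈsa:) (kra.ˈgla) (spop.ˈro) (ˈku:) klet (ˈta:) bi.
Foot heads: 1, 3, 5, 6, 8.
Primary stress on the leftmost head = syllable 1.
Primary stress: syllable 1 → ˈsa:.kra.gla.spop.ro.ku:.klet.ta:.bi.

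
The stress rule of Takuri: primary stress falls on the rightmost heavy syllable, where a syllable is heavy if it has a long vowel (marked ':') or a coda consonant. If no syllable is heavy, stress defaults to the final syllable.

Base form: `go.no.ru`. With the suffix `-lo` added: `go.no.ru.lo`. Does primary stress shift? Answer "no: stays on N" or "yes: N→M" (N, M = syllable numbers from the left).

Base `go.no.ru` (3 syllables):
  Weights: 1 go L, 2 no L, 3 ru L.
  No heavy syllable in the domain; default to the final syllable = syllable 3.
  → primary stress on syllable 3.
Suffixed `go.no.ru.lo` (4 syllables):
  Weights: 1 go L, 2 no L, 3 ru L, 4 lo L.
  No heavy syllable in the domain; default to the final syllable = syllable 4.
  → primary stress on syllable 4.

yes: 3→4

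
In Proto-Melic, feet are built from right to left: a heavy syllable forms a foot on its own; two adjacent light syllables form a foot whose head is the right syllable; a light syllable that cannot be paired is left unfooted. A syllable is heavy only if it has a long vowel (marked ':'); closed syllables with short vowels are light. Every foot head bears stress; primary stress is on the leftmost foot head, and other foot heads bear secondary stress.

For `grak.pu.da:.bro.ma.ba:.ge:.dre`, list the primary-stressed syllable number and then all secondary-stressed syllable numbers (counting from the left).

Weights: 1 grak L, 2 pu L, 3 da: H, 4 bro L, 5 ma L, 6 ba: H, 7 ge: H, 8 dre L.
Parse right to left (heavy = foot alone; LL = one foot; stranded L unfooted): (grak.ˈpu) (ˈda:) (bro.ˈma) (ˈba:) (ˈge:) dre.
Foot heads: 2, 3, 5, 6, 7.
Primary stress on the leftmost head = syllable 2.
Secondary stress on 3, 5, 6, 7: grak.ˈpu.ˌda:.bro.ˌma.ˌba:.ˌge:.dre.

primary 2, secondary 3, 5, 6, 7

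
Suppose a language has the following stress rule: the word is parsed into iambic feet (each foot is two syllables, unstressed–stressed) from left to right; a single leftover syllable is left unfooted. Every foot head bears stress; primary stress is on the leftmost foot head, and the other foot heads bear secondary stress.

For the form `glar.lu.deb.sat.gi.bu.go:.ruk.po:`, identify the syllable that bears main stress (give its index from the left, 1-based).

2

Parse left to right into iambic (σˈσ) feet: (glar.ˈlu) (deb.ˈsat) (gi.ˈbu) (go:.ˈruk) po:. Syllable 9 is left unfooted.
Foot heads (stressed positions): 2, 4, 6, 8.
End Rule Leftmost: primary stress on the leftmost head = syllable 2.
Primary stress: syllable 2 → glar.ˈlu.deb.sat.gi.bu.go:.ruk.po:.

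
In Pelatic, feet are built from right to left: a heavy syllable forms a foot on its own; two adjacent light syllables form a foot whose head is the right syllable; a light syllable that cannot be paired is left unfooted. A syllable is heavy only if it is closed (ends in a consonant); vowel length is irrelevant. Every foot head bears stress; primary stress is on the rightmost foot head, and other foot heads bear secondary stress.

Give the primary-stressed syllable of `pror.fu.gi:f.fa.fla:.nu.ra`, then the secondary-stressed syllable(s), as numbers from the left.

Weights: 1 pror H, 2 fu L, 3 gi:f H, 4 fa L, 5 fla: L, 6 nu L, 7 ra L.
Parse right to left (heavy = foot alone; LL = one foot; stranded L unfooted): (ˈpror) fu (ˈgi:f) (fa.ˈfla:) (nu.ˈra).
Foot heads: 1, 3, 5, 7.
Primary stress on the rightmost head = syllable 7.
Secondary stress on 1, 3, 5: ˌpror.fu.ˌgi:f.fa.ˌfla:.nu.ˈra.

primary 7, secondary 1, 3, 5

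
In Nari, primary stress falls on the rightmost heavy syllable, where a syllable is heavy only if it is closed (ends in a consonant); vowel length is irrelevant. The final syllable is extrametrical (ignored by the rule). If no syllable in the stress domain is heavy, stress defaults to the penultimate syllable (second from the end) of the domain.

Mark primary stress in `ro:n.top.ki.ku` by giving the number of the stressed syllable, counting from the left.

The final syllable (4, ku) is extrametrical; the stress domain is syllables 1–3.
Weights: 1 ro:n H, 2 top H, 3 ki L.
Heavy syllables in the domain: 1, 2. The rightmost is syllable 2 (top).
Primary stress: syllable 2 → ro:n.ˈtop.ki.ku.

2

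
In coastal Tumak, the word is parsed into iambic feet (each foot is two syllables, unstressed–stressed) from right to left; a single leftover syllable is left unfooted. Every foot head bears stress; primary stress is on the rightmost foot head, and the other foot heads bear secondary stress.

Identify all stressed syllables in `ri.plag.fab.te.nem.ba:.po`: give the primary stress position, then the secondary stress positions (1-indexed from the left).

Parse right to left into iambic (σˈσ) feet: ri (plag.ˈfab) (te.ˈnem) (ba:.ˈpo). Syllable 1 is left unfooted.
Foot heads (stressed positions): 3, 5, 7.
End Rule Rightmost: primary stress on the rightmost head = syllable 7.
Secondary stress on 3, 5: ri.plag.ˌfab.te.ˌnem.ba:.ˈpo.

primary 7, secondary 3, 5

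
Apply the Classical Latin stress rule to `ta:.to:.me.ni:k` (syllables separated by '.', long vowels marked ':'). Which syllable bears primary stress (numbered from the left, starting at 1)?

2

Classical Latin: stress the penult if heavy (long vowel or closed), else the antepenult.
Weights: 2 to: H, 3 me L, 4 ni:k H.
The penult (syllable 3, me) is light, so stress falls on the antepenult (syllable 2, to:).
Stress on syllable 2: ta:.ˈto:.me.ni:k.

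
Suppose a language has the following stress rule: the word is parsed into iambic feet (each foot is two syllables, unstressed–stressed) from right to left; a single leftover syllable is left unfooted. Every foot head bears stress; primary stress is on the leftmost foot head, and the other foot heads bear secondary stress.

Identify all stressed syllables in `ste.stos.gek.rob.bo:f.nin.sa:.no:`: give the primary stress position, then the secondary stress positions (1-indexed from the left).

Parse right to left into iambic (σˈσ) feet: (ste.ˈstos) (gek.ˈrob) (bo:f.ˈnin) (sa:.ˈno:).
Foot heads (stressed positions): 2, 4, 6, 8.
End Rule Leftmost: primary stress on the leftmost head = syllable 2.
Secondary stress on 4, 6, 8: ste.ˈstos.gek.ˌrob.bo:f.ˌnin.sa:.ˌno:.

primary 2, secondary 4, 6, 8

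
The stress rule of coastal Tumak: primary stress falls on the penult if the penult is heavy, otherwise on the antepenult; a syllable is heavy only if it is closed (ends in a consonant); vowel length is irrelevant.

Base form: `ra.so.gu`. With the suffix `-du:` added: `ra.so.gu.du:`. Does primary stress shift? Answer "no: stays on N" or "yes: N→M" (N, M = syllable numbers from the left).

Base `ra.so.gu` (3 syllables):
  Weights: 1 ra L, 2 so L, 3 gu L.
  The penult (syllable 2, so) is light, so stress falls on the antepenult (syllable 1, ra).
  → primary stress on syllable 1.
Suffixed `ra.so.gu.du:` (4 syllables):
  Weights: 2 so L, 3 gu L, 4 du: L.
  The penult (syllable 3, gu) is light, so stress falls on the antepenult (syllable 2, so).
  → primary stress on syllable 2.

yes: 1→2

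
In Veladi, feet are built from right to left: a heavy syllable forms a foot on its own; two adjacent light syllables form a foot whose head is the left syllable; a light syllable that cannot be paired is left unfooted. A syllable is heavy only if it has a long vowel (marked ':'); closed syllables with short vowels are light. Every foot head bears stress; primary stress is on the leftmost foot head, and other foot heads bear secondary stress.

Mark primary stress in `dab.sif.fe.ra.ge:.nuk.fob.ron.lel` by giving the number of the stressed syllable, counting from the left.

1

Weights: 1 dab L, 2 sif L, 3 fe L, 4 ra L, 5 ge: H, 6 nuk L, 7 fob L, 8 ron L, 9 lel L.
Parse right to left (heavy = foot alone; LL = one foot; stranded L unfooted): (ˈdab.sif) (ˈfe.ra) (ˈge:) (ˈnuk.fob) (ˈron.lel).
Foot heads: 1, 3, 5, 6, 8.
Primary stress on the leftmost head = syllable 1.
Primary stress: syllable 1 → ˈdab.sif.fe.ra.ge:.nuk.fob.ron.lel.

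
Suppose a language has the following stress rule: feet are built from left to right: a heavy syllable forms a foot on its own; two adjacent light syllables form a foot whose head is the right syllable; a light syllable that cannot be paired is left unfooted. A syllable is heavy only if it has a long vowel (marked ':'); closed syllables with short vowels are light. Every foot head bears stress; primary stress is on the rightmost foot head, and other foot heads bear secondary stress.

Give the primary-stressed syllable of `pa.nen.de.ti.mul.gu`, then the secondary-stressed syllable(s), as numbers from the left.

Weights: 1 pa L, 2 nen L, 3 de L, 4 ti L, 5 mul L, 6 gu L.
Parse left to right (heavy = foot alone; LL = one foot; stranded L unfooted): (pa.ˈnen) (de.ˈti) (mul.ˈgu).
Foot heads: 2, 4, 6.
Primary stress on the rightmost head = syllable 6.
Secondary stress on 2, 4: pa.ˌnen.de.ˌti.mul.ˈgu.

primary 6, secondary 2, 4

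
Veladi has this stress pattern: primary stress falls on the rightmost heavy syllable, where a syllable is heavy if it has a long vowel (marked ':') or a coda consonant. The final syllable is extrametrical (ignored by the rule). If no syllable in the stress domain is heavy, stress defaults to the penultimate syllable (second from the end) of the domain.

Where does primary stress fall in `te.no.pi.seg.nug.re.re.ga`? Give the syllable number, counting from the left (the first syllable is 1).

5

The final syllable (8, ga) is extrametrical; the stress domain is syllables 1–7.
Weights: 1 te L, 2 no L, 3 pi L, 4 seg H, 5 nug H, 6 re L, 7 re L.
Heavy syllables in the domain: 4, 5. The rightmost is syllable 5 (nug).
Primary stress: syllable 5 → te.no.pi.seg.ˈnug.re.re.ga.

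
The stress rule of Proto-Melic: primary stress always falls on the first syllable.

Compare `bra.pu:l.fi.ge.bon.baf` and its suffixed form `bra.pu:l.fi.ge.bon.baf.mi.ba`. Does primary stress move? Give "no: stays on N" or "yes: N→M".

no: stays on 1

Base `bra.pu:l.fi.ge.bon.baf` (6 syllables):
  The word has 6 syllables; the first syllable is syllable 1 (bra).
  → primary stress on syllable 1.
Suffixed `bra.pu:l.fi.ge.bon.baf.mi.ba` (8 syllables):
  The word has 8 syllables; the first syllable is syllable 1 (bra).
  → primary stress on syllable 1.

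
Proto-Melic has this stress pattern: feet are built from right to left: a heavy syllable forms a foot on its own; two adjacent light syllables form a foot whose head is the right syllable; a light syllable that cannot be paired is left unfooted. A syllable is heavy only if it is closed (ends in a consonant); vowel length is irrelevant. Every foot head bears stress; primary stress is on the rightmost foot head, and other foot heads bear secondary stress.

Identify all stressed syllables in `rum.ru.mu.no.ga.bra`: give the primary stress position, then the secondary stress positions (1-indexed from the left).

primary 6, secondary 1, 4

Weights: 1 rum H, 2 ru L, 3 mu L, 4 no L, 5 ga L, 6 bra L.
Parse right to left (heavy = foot alone; LL = one foot; stranded L unfooted): (ˈrum) ru (mu.ˈno) (ga.ˈbra).
Foot heads: 1, 4, 6.
Primary stress on the rightmost head = syllable 6.
Secondary stress on 1, 4: ˌrum.ru.mu.ˌno.ga.ˈbra.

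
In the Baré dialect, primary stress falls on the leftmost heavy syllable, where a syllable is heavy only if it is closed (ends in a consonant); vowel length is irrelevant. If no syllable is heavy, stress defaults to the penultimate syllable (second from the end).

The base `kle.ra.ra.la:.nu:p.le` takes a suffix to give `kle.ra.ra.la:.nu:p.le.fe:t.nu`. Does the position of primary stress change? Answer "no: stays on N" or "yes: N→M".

Base `kle.ra.ra.la:.nu:p.le` (6 syllables):
  Weights: 1 kle L, 2 ra L, 3 ra L, 4 la: L, 5 nu:p H, 6 le L.
  Heavy syllables in the domain: 5. The leftmost is syllable 5 (nu:p).
  → primary stress on syllable 5.
Suffixed `kle.ra.ra.la:.nu:p.le.fe:t.nu` (8 syllables):
  Weights: 1 kle L, 2 ra L, 3 ra L, 4 la: L, 5 nu:p H, 6 le L, 7 fe:t H, 8 nu L.
  Heavy syllables in the domain: 5, 7. The leftmost is syllable 5 (nu:p).
  → primary stress on syllable 5.

no: stays on 5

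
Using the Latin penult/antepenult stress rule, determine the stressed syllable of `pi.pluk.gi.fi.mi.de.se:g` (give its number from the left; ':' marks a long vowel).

Classical Latin: stress the penult if heavy (long vowel or closed), else the antepenult.
Weights: 5 mi L, 6 de L, 7 se:g H.
The penult (syllable 6, de) is light, so stress falls on the antepenult (syllable 5, mi).
Stress on syllable 5: pi.pluk.gi.fi.ˈmi.de.se:g.

5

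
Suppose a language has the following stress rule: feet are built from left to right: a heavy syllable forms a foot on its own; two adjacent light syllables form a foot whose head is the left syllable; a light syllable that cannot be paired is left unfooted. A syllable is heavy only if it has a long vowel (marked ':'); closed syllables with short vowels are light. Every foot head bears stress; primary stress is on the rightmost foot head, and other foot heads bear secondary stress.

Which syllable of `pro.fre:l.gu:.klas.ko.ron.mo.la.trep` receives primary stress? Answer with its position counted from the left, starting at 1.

8

Weights: 1 pro L, 2 fre:l H, 3 gu: H, 4 klas L, 5 ko L, 6 ron L, 7 mo L, 8 la L, 9 trep L.
Parse left to right (heavy = foot alone; LL = one foot; stranded L unfooted): pro (ˈfre:l) (ˈgu:) (ˈklas.ko) (ˈron.mo) (ˈla.trep).
Foot heads: 2, 3, 4, 6, 8.
Primary stress on the rightmost head = syllable 8.
Primary stress: syllable 8 → pro.fre:l.gu:.klas.ko.ron.mo.ˈla.trep.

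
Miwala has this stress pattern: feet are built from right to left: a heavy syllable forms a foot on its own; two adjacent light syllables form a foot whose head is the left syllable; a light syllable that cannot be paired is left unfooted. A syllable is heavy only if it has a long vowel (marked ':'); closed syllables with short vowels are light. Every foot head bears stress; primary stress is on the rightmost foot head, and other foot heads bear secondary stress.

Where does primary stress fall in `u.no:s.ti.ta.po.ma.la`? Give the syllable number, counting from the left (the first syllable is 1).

Weights: 1 u L, 2 no:s H, 3 ti L, 4 ta L, 5 po L, 6 ma L, 7 la L.
Parse right to left (heavy = foot alone; LL = one foot; stranded L unfooted): u (ˈno:s) ti (ˈta.po) (ˈma.la).
Foot heads: 2, 4, 6.
Primary stress on the rightmost head = syllable 6.
Primary stress: syllable 6 → u.no:s.ti.ta.po.ˈma.la.

6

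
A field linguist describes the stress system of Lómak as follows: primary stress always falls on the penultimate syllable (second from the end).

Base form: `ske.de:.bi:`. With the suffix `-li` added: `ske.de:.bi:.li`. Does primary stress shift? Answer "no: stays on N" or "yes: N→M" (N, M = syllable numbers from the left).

yes: 2→3

Base `ske.de:.bi:` (3 syllables):
  The word has 3 syllables; the penultimate syllable (second from the end) is syllable 2 (de:).
  → primary stress on syllable 2.
Suffixed `ske.de:.bi:.li` (4 syllables):
  The word has 4 syllables; the penultimate syllable (second from the end) is syllable 3 (bi:).
  → primary stress on syllable 3.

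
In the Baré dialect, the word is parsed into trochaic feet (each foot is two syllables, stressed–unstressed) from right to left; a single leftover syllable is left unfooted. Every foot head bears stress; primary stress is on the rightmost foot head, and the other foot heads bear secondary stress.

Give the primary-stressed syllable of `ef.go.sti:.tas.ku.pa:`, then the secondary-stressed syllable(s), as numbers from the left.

primary 5, secondary 1, 3

Parse right to left into trochaic (ˈσσ) feet: (ˈef.go) (ˈsti:.tas) (ˈku.pa:).
Foot heads (stressed positions): 1, 3, 5.
End Rule Rightmost: primary stress on the rightmost head = syllable 5.
Secondary stress on 1, 3: ˌef.go.ˌsti:.tas.ˈku.pa:.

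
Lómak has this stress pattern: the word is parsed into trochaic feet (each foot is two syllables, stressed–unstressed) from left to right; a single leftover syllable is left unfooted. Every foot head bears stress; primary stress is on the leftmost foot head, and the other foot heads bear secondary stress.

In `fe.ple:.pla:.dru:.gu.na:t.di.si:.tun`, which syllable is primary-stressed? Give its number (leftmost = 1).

Parse left to right into trochaic (ˈσσ) feet: (ˈfe.ple:) (ˈpla:.dru:) (ˈgu.na:t) (ˈdi.si:) tun. Syllable 9 is left unfooted.
Foot heads (stressed positions): 1, 3, 5, 7.
End Rule Leftmost: primary stress on the leftmost head = syllable 1.
Primary stress: syllable 1 → ˈfe.ple:.pla:.dru:.gu.na:t.di.si:.tun.

1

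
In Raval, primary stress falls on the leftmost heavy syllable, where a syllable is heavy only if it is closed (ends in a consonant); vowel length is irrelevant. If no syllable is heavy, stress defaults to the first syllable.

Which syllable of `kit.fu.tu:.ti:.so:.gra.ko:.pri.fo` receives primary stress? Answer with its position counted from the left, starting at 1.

Weights: 1 kit H, 2 fu L, 3 tu: L, 4 ti: L, 5 so: L, 6 gra L, 7 ko: L, 8 pri L, 9 fo L.
Heavy syllables in the domain: 1. The leftmost is syllable 1 (kit).
Primary stress: syllable 1 → ˈkit.fu.tu:.ti:.so:.gra.ko:.pri.fo.

1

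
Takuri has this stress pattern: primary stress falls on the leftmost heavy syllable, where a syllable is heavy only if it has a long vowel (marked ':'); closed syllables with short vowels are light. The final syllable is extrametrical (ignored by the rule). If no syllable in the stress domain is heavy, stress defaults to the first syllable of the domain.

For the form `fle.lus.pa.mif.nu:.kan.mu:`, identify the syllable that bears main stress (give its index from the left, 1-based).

The final syllable (7, mu:) is extrametrical; the stress domain is syllables 1–6.
Weights: 1 fle L, 2 lus L, 3 pa L, 4 mif L, 5 nu: H, 6 kan L.
Heavy syllables in the domain: 5. The leftmost is syllable 5 (nu:).
Primary stress: syllable 5 → fle.lus.pa.mif.ˈnu:.kan.mu:.

5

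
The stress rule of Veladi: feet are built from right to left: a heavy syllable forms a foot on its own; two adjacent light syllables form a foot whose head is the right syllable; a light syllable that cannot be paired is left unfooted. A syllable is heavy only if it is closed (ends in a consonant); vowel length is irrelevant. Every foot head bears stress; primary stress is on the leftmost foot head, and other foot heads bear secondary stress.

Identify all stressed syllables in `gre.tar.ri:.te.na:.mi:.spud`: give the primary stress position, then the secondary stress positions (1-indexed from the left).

Weights: 1 gre L, 2 tar H, 3 ri: L, 4 te L, 5 na: L, 6 mi: L, 7 spud H.
Parse right to left (heavy = foot alone; LL = one foot; stranded L unfooted): gre (ˈtar) (ri:.ˈte) (na:.ˈmi:) (ˈspud).
Foot heads: 2, 4, 6, 7.
Primary stress on the leftmost head = syllable 2.
Secondary stress on 4, 6, 7: gre.ˈtar.ri:.ˌte.na:.ˌmi:.ˌspud.

primary 2, secondary 4, 6, 7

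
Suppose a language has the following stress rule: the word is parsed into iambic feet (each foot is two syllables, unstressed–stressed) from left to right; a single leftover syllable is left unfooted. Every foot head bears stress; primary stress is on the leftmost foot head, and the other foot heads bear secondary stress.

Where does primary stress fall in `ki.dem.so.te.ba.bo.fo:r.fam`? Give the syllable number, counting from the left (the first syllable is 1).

Parse left to right into iambic (σˈσ) feet: (ki.ˈdem) (so.ˈte) (ba.ˈbo) (fo:r.ˈfam).
Foot heads (stressed positions): 2, 4, 6, 8.
End Rule Leftmost: primary stress on the leftmost head = syllable 2.
Primary stress: syllable 2 → ki.ˈdem.so.te.ba.bo.fo:r.fam.

2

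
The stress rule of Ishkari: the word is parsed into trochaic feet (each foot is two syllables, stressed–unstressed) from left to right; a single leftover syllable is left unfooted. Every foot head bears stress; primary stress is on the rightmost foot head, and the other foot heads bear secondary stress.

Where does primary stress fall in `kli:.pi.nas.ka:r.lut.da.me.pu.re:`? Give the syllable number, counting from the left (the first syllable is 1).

Parse left to right into trochaic (ˈσσ) feet: (ˈkli:.pi) (ˈnas.ka:r) (ˈlut.da) (ˈme.pu) re:. Syllable 9 is left unfooted.
Foot heads (stressed positions): 1, 3, 5, 7.
End Rule Rightmost: primary stress on the rightmost head = syllable 7.
Primary stress: syllable 7 → kli:.pi.nas.ka:r.lut.da.ˈme.pu.re:.

7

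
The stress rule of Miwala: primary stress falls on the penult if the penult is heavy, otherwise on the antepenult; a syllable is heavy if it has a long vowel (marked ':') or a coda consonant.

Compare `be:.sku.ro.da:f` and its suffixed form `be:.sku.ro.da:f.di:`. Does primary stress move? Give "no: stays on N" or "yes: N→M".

Base `be:.sku.ro.da:f` (4 syllables):
  Weights: 2 sku L, 3 ro L, 4 da:f H.
  The penult (syllable 3, ro) is light, so stress falls on the antepenult (syllable 2, sku).
  → primary stress on syllable 2.
Suffixed `be:.sku.ro.da:f.di:` (5 syllables):
  Weights: 3 ro L, 4 da:f H, 5 di: H.
  The penult (syllable 4, da:f) is heavy, so it takes stress.
  → primary stress on syllable 4.

yes: 2→4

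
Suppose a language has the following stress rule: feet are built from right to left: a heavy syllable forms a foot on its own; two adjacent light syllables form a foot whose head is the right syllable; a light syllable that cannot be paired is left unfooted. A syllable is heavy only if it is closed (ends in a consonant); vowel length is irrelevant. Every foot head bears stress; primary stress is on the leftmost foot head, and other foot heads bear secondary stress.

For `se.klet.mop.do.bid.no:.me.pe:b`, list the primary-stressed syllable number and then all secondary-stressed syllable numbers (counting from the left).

Weights: 1 se L, 2 klet H, 3 mop H, 4 do L, 5 bid H, 6 no: L, 7 me L, 8 pe:b H.
Parse right to left (heavy = foot alone; LL = one foot; stranded L unfooted): se (ˈklet) (ˈmop) do (ˈbid) (no:.ˈme) (ˈpe:b).
Foot heads: 2, 3, 5, 7, 8.
Primary stress on the leftmost head = syllable 2.
Secondary stress on 3, 5, 7, 8: se.ˈklet.ˌmop.do.ˌbid.no:.ˌme.ˌpe:b.

primary 2, secondary 3, 5, 7, 8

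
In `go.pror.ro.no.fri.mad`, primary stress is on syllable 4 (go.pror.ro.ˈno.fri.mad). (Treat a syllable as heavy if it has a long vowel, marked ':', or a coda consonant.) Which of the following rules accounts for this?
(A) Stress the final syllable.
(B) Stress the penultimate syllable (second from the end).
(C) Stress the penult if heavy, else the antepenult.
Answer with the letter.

C

Rule A → syllable 6 (observed: 4).
Rule B → syllable 5 (observed: 4).
Rule C → syllable 4 ✓.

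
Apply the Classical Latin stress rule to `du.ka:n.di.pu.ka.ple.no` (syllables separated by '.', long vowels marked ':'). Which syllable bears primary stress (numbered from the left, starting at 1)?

Classical Latin: stress the penult if heavy (long vowel or closed), else the antepenult.
Weights: 5 ka L, 6 ple L, 7 no L.
The penult (syllable 6, ple) is light, so stress falls on the antepenult (syllable 5, ka).
Stress on syllable 5: du.ka:n.di.pu.ˈka.ple.no.

5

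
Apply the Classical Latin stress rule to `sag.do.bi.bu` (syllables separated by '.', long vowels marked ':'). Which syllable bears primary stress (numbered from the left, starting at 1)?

Classical Latin: stress the penult if heavy (long vowel or closed), else the antepenult.
Weights: 2 do L, 3 bi L, 4 bu L.
The penult (syllable 3, bi) is light, so stress falls on the antepenult (syllable 2, do).
Stress on syllable 2: sag.ˈdo.bi.bu.

2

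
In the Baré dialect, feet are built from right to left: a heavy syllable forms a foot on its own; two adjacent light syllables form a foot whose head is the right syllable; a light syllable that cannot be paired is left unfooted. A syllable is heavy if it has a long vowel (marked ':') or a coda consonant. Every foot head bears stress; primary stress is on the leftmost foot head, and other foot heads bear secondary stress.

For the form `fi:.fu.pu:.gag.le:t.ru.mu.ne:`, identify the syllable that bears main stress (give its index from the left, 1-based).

Weights: 1 fi: H, 2 fu L, 3 pu: H, 4 gag H, 5 le:t H, 6 ru L, 7 mu L, 8 ne: H.
Parse right to left (heavy = foot alone; LL = one foot; stranded L unfooted): (ˈfi:) fu (ˈpu:) (ˈgag) (ˈle:t) (ru.ˈmu) (ˈne:).
Foot heads: 1, 3, 4, 5, 7, 8.
Primary stress on the leftmost head = syllable 1.
Primary stress: syllable 1 → ˈfi:.fu.pu:.gag.le:t.ru.mu.ne:.

1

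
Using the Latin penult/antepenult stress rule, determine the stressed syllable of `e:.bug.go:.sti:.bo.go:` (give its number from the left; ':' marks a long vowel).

4

Classical Latin: stress the penult if heavy (long vowel or closed), else the antepenult.
Weights: 4 sti: H, 5 bo L, 6 go: H.
The penult (syllable 5, bo) is light, so stress falls on the antepenult (syllable 4, sti:).
Stress on syllable 4: e:.bug.go:.ˈsti:.bo.go:.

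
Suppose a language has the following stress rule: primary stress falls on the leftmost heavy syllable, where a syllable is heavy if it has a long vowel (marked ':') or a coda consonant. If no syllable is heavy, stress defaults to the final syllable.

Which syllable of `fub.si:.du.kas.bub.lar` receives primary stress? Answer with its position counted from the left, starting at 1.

1

Weights: 1 fub H, 2 si: H, 3 du L, 4 kas H, 5 bub H, 6 lar H.
Heavy syllables in the domain: 1, 2, 4, 5, 6. The leftmost is syllable 1 (fub).
Primary stress: syllable 1 → ˈfub.si:.du.kas.bub.lar.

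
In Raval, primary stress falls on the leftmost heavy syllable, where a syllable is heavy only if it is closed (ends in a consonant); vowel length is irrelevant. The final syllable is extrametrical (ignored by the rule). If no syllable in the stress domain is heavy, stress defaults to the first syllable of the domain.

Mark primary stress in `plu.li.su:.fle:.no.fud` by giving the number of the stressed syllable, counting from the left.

The final syllable (6, fud) is extrametrical; the stress domain is syllables 1–5.
Weights: 1 plu L, 2 li L, 3 su: L, 4 fle: L, 5 no L.
No heavy syllable in the domain; default to the first syllable of the domain = syllable 1.
Primary stress: syllable 1 → ˈplu.li.su:.fle:.no.fud.

1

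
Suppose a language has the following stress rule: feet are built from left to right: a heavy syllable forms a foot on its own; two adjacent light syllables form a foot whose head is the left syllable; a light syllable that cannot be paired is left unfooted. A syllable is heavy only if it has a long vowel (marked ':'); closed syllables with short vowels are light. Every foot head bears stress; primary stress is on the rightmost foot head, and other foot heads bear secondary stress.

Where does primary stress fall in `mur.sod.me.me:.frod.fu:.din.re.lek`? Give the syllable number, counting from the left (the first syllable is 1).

Weights: 1 mur L, 2 sod L, 3 me L, 4 me: H, 5 frod L, 6 fu: H, 7 din L, 8 re L, 9 lek L.
Parse left to right (heavy = foot alone; LL = one foot; stranded L unfooted): (ˈmur.sod) me (ˈme:) frod (ˈfu:) (ˈdin.re) lek.
Foot heads: 1, 4, 6, 7.
Primary stress on the rightmost head = syllable 7.
Primary stress: syllable 7 → mur.sod.me.me:.frod.fu:.ˈdin.re.lek.

7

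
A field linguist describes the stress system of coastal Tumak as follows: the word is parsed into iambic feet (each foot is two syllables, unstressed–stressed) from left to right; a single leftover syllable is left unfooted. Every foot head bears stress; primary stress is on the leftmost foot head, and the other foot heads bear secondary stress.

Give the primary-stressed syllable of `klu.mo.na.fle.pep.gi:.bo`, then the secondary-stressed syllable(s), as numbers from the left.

primary 2, secondary 4, 6

Parse left to right into iambic (σˈσ) feet: (klu.ˈmo) (na.ˈfle) (pep.ˈgi:) bo. Syllable 7 is left unfooted.
Foot heads (stressed positions): 2, 4, 6.
End Rule Leftmost: primary stress on the leftmost head = syllable 2.
Secondary stress on 4, 6: klu.ˈmo.na.ˌfle.pep.ˌgi:.bo.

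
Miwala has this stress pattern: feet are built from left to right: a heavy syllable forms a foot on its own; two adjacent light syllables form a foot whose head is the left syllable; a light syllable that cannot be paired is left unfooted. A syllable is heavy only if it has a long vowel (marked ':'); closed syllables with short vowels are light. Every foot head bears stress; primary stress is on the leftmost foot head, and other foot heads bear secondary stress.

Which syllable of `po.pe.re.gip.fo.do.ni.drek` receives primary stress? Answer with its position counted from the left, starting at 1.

1

Weights: 1 po L, 2 pe L, 3 re L, 4 gip L, 5 fo L, 6 do L, 7 ni L, 8 drek L.
Parse left to right (heavy = foot alone; LL = one foot; stranded L unfooted): (ˈpo.pe) (ˈre.gip) (ˈfo.do) (ˈni.drek).
Foot heads: 1, 3, 5, 7.
Primary stress on the leftmost head = syllable 1.
Primary stress: syllable 1 → ˈpo.pe.re.gip.fo.do.ni.drek.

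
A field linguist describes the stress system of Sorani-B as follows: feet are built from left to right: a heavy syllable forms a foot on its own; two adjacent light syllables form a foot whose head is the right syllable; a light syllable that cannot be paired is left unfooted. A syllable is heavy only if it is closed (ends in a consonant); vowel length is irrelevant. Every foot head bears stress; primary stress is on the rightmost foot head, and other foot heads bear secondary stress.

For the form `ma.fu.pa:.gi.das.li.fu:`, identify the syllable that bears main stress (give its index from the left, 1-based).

Weights: 1 ma L, 2 fu L, 3 pa: L, 4 gi L, 5 das H, 6 li L, 7 fu: L.
Parse left to right (heavy = foot alone; LL = one foot; stranded L unfooted): (ma.ˈfu) (pa:.ˈgi) (ˈdas) (li.ˈfu:).
Foot heads: 2, 4, 5, 7.
Primary stress on the rightmost head = syllable 7.
Primary stress: syllable 7 → ma.fu.pa:.gi.das.li.ˈfu:.

7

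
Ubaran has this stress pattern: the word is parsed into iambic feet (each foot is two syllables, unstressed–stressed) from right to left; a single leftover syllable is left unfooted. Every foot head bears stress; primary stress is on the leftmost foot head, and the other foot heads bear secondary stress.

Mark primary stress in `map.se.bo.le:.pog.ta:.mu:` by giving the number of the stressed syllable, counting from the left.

3

Parse right to left into iambic (σˈσ) feet: map (se.ˈbo) (le:.ˈpog) (ta:.ˈmu:). Syllable 1 is left unfooted.
Foot heads (stressed positions): 3, 5, 7.
End Rule Leftmost: primary stress on the leftmost head = syllable 3.
Primary stress: syllable 3 → map.se.ˈbo.le:.pog.ta:.mu:.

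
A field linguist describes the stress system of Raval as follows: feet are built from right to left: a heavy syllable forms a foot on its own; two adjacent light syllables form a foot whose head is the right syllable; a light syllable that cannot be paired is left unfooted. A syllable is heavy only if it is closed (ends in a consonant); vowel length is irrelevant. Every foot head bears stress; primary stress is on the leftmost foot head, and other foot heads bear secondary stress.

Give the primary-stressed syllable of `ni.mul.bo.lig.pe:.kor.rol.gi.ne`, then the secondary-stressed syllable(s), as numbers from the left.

Weights: 1 ni L, 2 mul H, 3 bo L, 4 lig H, 5 pe: L, 6 kor H, 7 rol H, 8 gi L, 9 ne L.
Parse right to left (heavy = foot alone; LL = one foot; stranded L unfooted): ni (ˈmul) bo (ˈlig) pe: (ˈkor) (ˈrol) (gi.ˈne).
Foot heads: 2, 4, 6, 7, 9.
Primary stress on the leftmost head = syllable 2.
Secondary stress on 4, 6, 7, 9: ni.ˈmul.bo.ˌlig.pe:.ˌkor.ˌrol.gi.ˌne.

primary 2, secondary 4, 6, 7, 9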